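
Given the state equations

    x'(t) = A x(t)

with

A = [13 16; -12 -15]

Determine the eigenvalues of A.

-3, 1

det(sI - A) = s^2 - (tr A)s + det A, with tr A = 13 + (-15) = -2 and det A = 13·(-15) - 16·(-12) = -195 - (-192) = -3.
So p(s) = det(sI - A) = s^2 + 2s - 3.
Factor s^2 + 2s - 3: two numbers with sum -2 and product -3 are 1 and -3, so s^2 + 2s - 3 = (s - 1)(s + 3).
Hence p(s) = (s - 1) (s + 3), with roots -3, 1.
At least one eigenvalue has non-negative real part, so the system is not asymptotically stable.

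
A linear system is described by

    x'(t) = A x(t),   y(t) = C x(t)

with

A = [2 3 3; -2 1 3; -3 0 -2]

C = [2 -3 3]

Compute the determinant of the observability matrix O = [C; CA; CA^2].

810

CA = [[1, 3, -9]]
CA^2 = [[23, 6, 30]]
Observability matrix O = [C; CA; CA^2] = [[2, -3, 3], [1, 3, -9], [23, 6, 30]]
Expanding along the first row, det(O) = 2·(3·30 - (-9)·6) - (-3)·(1·30 - (-9)·23) + 3·(1·6 - 3·23) = 2·144 - (-3)·237 + 3·(-63) = 810
Since det(O) ≠ 0, rank(O) = 3 and the system is completely observable.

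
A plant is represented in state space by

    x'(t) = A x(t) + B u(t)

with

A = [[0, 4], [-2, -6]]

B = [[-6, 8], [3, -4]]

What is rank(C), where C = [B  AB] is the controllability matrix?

1

AB = [[12, -16], [-6, 8]]
Controllability matrix C = [B  AB] = [[-6, 8, 12, -16], [3, -4, -6, 8]]
Every column of C is a scalar multiple of column 1 = [-6, 3] (multipliers 1, -4/3, -2, 8/3), so the columns span a one-dimensional space.
C ≠ 0, hence rank(C) = 1.
rank(C) = 1 < n = 2, so the pair (A, B) is not completely controllable.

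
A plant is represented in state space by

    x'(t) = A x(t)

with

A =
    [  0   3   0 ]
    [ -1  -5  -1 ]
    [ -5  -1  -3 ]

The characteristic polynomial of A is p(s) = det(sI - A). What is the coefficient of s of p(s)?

17

Expand det(sI - A) for the 3×3 matrix.
p(s) = s^3 + 8s^2 + 17s - 6.
(Check: constant term = det(-A) = (-1)^3 det A = -6; coefficient of s^2 = -tr A = 8.)
The coefficient of s is 17.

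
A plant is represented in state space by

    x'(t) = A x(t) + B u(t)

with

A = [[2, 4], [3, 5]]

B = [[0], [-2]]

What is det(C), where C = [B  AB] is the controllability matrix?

-16

AB = [[-8], [-10]]
Controllability matrix C = [B  AB] = [[0, -8], [-2, -10]]
det(C) = 0·(-10) - (-8)·(-2) = 0 - 16 = -16
Since det(C) ≠ 0, rank(C) = 2 and the system is completely controllable.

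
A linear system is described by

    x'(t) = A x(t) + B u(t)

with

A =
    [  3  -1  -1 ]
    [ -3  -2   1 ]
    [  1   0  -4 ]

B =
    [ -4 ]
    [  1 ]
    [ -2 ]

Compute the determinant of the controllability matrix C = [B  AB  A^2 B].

465

AB = [[-11], [8], [4]]
A^2B = [[-45], [21], [-27]]
Controllability matrix C = [B  AB  A^2B] = [[-4, -11, -45], [1, 8, 21], [-2, 4, -27]]
Expanding along the first row, det(C) = (-4)·(8·(-27) - 21·4) - (-11)·(1·(-27) - 21·(-2)) + (-45)·(1·4 - 8·(-2)) = (-4)·(-300) - (-11)·15 + (-45)·20 = 465
Since det(C) ≠ 0, rank(C) = 3 and the system is completely controllable.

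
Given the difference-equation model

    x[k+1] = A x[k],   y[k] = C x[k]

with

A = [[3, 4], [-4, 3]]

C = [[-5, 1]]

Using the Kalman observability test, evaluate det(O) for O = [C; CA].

CA = [[-19, -17]]
Observability matrix O = [C; CA] = [[-5, 1], [-19, -17]]
det(O) = (-5)·(-17) - 1·(-19) = 85 - (-19) = 104
Since det(O) ≠ 0, rank(O) = 2 and the system is completely observable.

104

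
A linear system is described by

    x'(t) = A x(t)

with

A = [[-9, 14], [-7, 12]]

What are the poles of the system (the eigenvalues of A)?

-2, 5

det(sI - A) = s^2 - (tr A)s + det A, with tr A = (-9) + 12 = 3 and det A = (-9)·12 - 14·(-7) = -108 - (-98) = -10.
So p(s) = det(sI - A) = s^2 - 3s - 10.
Factor s^2 - 3s - 10: two numbers with sum 3 and product -10 are 5 and -2, so s^2 - 3s - 10 = (s - 5)(s + 2).
Hence p(s) = (s - 5) (s + 2), with roots -2, 5.
At least one eigenvalue has non-negative real part, so the system is not asymptotically stable.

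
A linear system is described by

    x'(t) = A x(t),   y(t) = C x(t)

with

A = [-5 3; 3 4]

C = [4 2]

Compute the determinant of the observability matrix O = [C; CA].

CA = [[-14, 20]]
Observability matrix O = [C; CA] = [[4, 2], [-14, 20]]
det(O) = 4·20 - 2·(-14) = 80 - (-28) = 108
Since det(O) ≠ 0, rank(O) = 2 and the system is completely observable.

108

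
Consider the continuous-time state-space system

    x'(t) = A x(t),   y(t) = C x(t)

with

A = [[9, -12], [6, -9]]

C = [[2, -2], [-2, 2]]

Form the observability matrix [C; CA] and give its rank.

1

CA = [[6, -6], [-6, 6]]
Observability matrix O = [C; CA] = [[2, -2], [-2, 2], [6, -6], [-6, 6]]
Every row of O is a scalar multiple of row 1 = [2, -2] (multipliers 1, -1, 3, -3), so the rows span a one-dimensional space.
O ≠ 0, hence rank(O) = 1.
rank(O) = 1 < n = 2, so the pair (A, C) is not completely observable.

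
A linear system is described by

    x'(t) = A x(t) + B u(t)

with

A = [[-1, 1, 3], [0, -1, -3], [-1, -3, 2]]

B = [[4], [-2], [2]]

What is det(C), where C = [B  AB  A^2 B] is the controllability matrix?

-104

AB = [[0], [-4], [6]]
A^2B = [[14], [-14], [24]]
Controllability matrix C = [B  AB  A^2B] = [[4, 0, 14], [-2, -4, -14], [2, 6, 24]]
Expanding along the first row, det(C) = 4·((-4)·24 - (-14)·6) - 0·((-2)·24 - (-14)·2) + 14·((-2)·6 - (-4)·2) = 4·(-12) - 0·(-20) + 14·(-4) = -104
Since det(C) ≠ 0, rank(C) = 3 and the system is completely controllable.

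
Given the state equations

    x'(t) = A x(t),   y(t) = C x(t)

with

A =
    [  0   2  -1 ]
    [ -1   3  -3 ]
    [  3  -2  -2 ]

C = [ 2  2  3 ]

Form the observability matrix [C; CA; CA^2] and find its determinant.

4432

CA = [[7, 4, -14]]
CA^2 = [[-46, 54, 9]]
Observability matrix O = [C; CA; CA^2] = [[2, 2, 3], [7, 4, -14], [-46, 54, 9]]
Expanding along the first row, det(O) = 2·(4·9 - (-14)·54) - 2·(7·9 - (-14)·(-46)) + 3·(7·54 - 4·(-46)) = 2·792 - 2·(-581) + 3·562 = 4432
Since det(O) ≠ 0, rank(O) = 3 and the system is completely observable.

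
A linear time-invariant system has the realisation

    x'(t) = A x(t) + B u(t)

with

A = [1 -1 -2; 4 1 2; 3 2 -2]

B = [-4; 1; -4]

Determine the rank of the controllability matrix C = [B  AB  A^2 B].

3

AB = [[3], [-23], [-2]]
A^2B = [[30], [-15], [-33]]
Controllability matrix C = [B  AB  A^2B] = [[-4, 3, 30], [1, -23, -15], [-4, -2, -33]]
det(C) = (-4)·((-23)·(-33) - (-15)·(-2)) - 3·(1·(-33) - (-15)·(-4)) + 30·(1·(-2) - (-23)·(-4)) = (-4)·729 - 3·(-93) + 30·(-94) = -5457 ≠ 0, so rank(C) = 3.
rank(C) = 3 = n, so the pair (A, B) is completely controllable.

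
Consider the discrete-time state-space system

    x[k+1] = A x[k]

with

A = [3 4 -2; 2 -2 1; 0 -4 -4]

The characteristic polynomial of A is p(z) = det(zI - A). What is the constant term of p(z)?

-84

Expand det(zI - A) for the 3×3 matrix.
p(z) = z^3 + 3z^2 - 14z - 84.
(Check: constant term = det(-A) = (-1)^3 det A = -84; coefficient of z^2 = -tr A = 3.)
The constant term is -84.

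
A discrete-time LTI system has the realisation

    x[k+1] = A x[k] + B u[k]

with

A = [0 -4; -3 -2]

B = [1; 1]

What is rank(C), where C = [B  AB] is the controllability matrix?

AB = [[-4], [-5]]
Controllability matrix C = [B  AB] = [[1, -4], [1, -5]]
det(C) = 1·(-5) - (-4)·1 = -5 - (-4) = -1 ≠ 0, so rank(C) = 2.
rank(C) = 2 = n, so the pair (A, B) is completely controllable.

2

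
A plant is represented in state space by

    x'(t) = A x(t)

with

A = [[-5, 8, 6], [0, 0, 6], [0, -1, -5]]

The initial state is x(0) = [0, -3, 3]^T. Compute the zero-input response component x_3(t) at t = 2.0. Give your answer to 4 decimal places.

det(sI - A) = s^3 - (tr A)s^2 + (M11 + M22 + M33)s - det A, where Mii is the 2×2 principal minor of A obtained by deleting row i and column i.
tr A = (-5) + 0 + (-5) = -10; M11 = 0·(-5) - 6·(-1) = 0 - (-6) = 6; M22 = (-5)·(-5) - 6·0 = 25 - 0 = 25; M33 = (-5)·0 - 8·0 = 0 - 0 = 0; sum of minors = 31.
det A = (-5)·(0·(-5) - 6·(-1)) - 8·(0·(-5) - 6·0) + 6·(0·(-1) - 0·0) = (-5)·6 - 8·0 + 6·0 = -30.
So p(s) = det(sI - A) = s^3 + 10s^2 + 31s + 30.
Rational-root test: any integer root divides 30. Testing small divisors, s = -2 works: p(-2) = -8 + 40 + (-62) + 30 = 0, so (s + 2) is a factor.
Dividing, p(s) = (s + 2)(s^2 + 8s + 15).
Factor s^2 + 8s + 15: two numbers with sum -8 and product 15 are -3 and -5, so s^2 + 8s + 15 = (s + 3)(s + 5).
Hence p(s) = (s + 2) (s + 3) (s + 5), with roots -5, -3, -2.
The eigenvalues -5, -3, -2 are distinct and real, so A is diagonalisable and x(t) = e^{At} x(0) = V diag(e^{λ_i t}) V^{-1} x(0), where the columns of V are the eigenvectors.
λ = -5: A - (-5)I = [[0, 8, 6], [0, 5, 6], [0, -1, 0]]. v must be orthogonal to every row; (row 1) × (row 2) = [18, 0, 0], so take v_1 = [1, 0, 0]^T.
λ = -3: A - (-3)I = [[-2, 8, 6], [0, 3, 6], [0, -1, -2]]. v must be orthogonal to every row; (row 1) × (row 2) = [30, 12, -6], so take v_2 = [-5, -2, 1]^T.
λ = -2: A - (-2)I = [[-3, 8, 6], [0, 2, 6], [0, -1, -3]]. v must be orthogonal to every row; (row 1) × (row 2) = [36, 18, -6], so take v_3 = [6, 3, -1]^T.
V = [v_1 v_2 v_3] = [[1, -5, 6], [0, -2, 3], [0, 1, -1]] has det V = -1, so V^{-1} = adj(V)/det V = [[1, -1, 3], [0, 1, 3], [0, 1, 2]].
Modal coordinates z(0) = V^{-1} x(0): 1·0 + (-1)·(-3) + 3·3 = 12; 0·0 + 1·(-3) + 3·3 = 6; 0·0 + 1·(-3) + 2·3 = 3; so z(0) = [12, 6, 3]^T.
x_3(t) = Σ_i (v_i)_3 · z_i(0) · e^{λ_i t} (row 3 of V times the modal terms).
x_3(2.0) = 0·12·e^{-5·2.0} + 1·6·e^{-3·2.0} + (-1)·3·e^{-2·2.0} = 0·0.000045 + 6·0.002479 + (-3)·0.018316 = -0.0401.

-0.0401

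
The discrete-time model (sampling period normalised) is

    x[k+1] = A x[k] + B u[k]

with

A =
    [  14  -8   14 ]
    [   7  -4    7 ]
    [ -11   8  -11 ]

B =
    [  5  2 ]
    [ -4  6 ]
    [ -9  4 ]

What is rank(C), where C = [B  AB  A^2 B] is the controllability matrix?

2

AB = [[-24, 36], [-12, 18], [12, -18]]
A^2B = [[-72, 108], [-36, 54], [36, -54]]
Controllability matrix C = [B  AB  A^2B] = [[5, 2, -24, 36, -72, 108], [-4, 6, -12, 18, -36, 54], [-9, 4, 12, -18, 36, -54]]
The rows r1, r2, r3 of C are linearly dependent: r1 - r2 + r3 = 0 (check each entry), so rank(C) ≤ 2.
The 2×2 minor from rows 1, 2, columns 1, 2 is 5·6 - 2·(-4) = 30 - (-8) = 38 ≠ 0, so rank(C) = 2.
rank(C) = 2 < n = 3, so the pair (A, B) is not completely controllable.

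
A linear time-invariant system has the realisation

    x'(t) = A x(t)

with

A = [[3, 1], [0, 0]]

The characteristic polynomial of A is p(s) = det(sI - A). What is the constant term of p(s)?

For a 2×2 matrix, det(sI - A) = s^2 - (tr A)s + det A.
tr A = 3, det A = 0.
So p(s) = s^2 - 3s.
The constant term is 0.

0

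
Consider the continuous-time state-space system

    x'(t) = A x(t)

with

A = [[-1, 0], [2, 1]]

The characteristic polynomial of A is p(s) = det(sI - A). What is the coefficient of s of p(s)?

0

For a 2×2 matrix, det(sI - A) = s^2 - (tr A)s + det A.
tr A = 0, det A = -1.
So p(s) = s^2 - 1.
The coefficient of s is 0.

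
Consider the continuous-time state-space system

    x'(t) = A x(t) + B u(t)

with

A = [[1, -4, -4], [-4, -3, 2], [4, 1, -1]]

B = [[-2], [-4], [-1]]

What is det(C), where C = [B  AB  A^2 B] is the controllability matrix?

8936

AB = [[18], [18], [-11]]
A^2B = [[-10], [-148], [101]]
Controllability matrix C = [B  AB  A^2B] = [[-2, 18, -10], [-4, 18, -148], [-1, -11, 101]]
Expanding along the first row, det(C) = (-2)·(18·101 - (-148)·(-11)) - 18·((-4)·101 - (-148)·(-1)) + (-10)·((-4)·(-11) - 18·(-1)) = (-2)·190 - 18·(-552) + (-10)·62 = 8936
Since det(C) ≠ 0, rank(C) = 3 and the system is completely controllable.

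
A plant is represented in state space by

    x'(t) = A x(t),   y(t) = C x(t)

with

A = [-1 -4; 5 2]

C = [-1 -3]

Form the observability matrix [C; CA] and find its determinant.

-40

CA = [[-14, -2]]
Observability matrix O = [C; CA] = [[-1, -3], [-14, -2]]
det(O) = (-1)·(-2) - (-3)·(-14) = 2 - 42 = -40
Since det(O) ≠ 0, rank(O) = 2 and the system is completely observable.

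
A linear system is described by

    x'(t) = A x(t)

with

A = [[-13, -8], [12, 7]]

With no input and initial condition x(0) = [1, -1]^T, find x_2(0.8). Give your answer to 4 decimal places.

-0.0183

det(sI - A) = s^2 - (tr A)s + det A, with tr A = (-13) + 7 = -6 and det A = (-13)·7 - (-8)·12 = -91 - (-96) = 5.
So p(s) = det(sI - A) = s^2 + 6s + 5.
Factor s^2 + 6s + 5: two numbers with sum -6 and product 5 are -1 and -5, so s^2 + 6s + 5 = (s + 1)(s + 5).
Hence p(s) = (s + 1) (s + 5), with roots -5, -1.
The eigenvalues -5, -1 are distinct and real, so A is diagonalisable and x(t) = e^{At} x(0) = V diag(e^{λ_i t}) V^{-1} x(0), where the columns of V are the eigenvectors.
λ = -5: A - (-5)I = [[-8, -8], [12, 12]]. Row 1 gives (-8)·v1 + (-8)·v2 = 0, so take v_1 = [-1, 1]^T.
λ = -1: A - (-1)I = [[-12, -8], [12, 8]]. Row 1 gives (-12)·v1 + (-8)·v2 = 0, so take v_2 = [-2, 3]^T.
V = [v_1 v_2] = [[-1, -2], [1, 3]] has det V = -1, so V^{-1} = adj(V)/det V = [[-3, -2], [1, 1]].
Modal coordinates z(0) = V^{-1} x(0): (-3)·1 + (-2)·(-1) = -1; 1·1 + 1·(-1) = 0; so z(0) = [-1, 0]^T.
x_2(t) = Σ_i (v_i)_2 · z_i(0) · e^{λ_i t} (row 2 of V times the modal terms).
x_2(0.8) = 1·(-1)·e^{-5·0.8} + 3·0·e^{-1·0.8} = (-1)·0.018316 + 0·0.449329 = -0.0183.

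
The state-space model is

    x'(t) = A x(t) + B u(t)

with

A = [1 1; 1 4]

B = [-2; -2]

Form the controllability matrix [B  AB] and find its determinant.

AB = [[-4], [-10]]
Controllability matrix C = [B  AB] = [[-2, -4], [-2, -10]]
det(C) = (-2)·(-10) - (-4)·(-2) = 20 - 8 = 12
Since det(C) ≠ 0, rank(C) = 2 and the system is completely controllable.

12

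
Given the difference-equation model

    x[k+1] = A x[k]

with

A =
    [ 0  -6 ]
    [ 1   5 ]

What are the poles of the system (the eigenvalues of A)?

det(zI - A) = z^2 - (tr A)z + det A, with tr A = 0 + 5 = 5 and det A = 0·5 - (-6)·1 = 0 - (-6) = 6.
So p(z) = det(zI - A) = z^2 - 5z + 6.
Factor z^2 - 5z + 6: two numbers with sum 5 and product 6 are 3 and 2, so z^2 - 5z + 6 = (z - 3)(z - 2).
Hence p(z) = (z - 3) (z - 2), with roots 2, 3.

2, 3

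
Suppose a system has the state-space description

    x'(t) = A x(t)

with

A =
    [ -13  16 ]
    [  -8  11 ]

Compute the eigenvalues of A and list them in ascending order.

-5, 3

det(sI - A) = s^2 - (tr A)s + det A, with tr A = (-13) + 11 = -2 and det A = (-13)·11 - 16·(-8) = -143 - (-128) = -15.
So p(s) = det(sI - A) = s^2 + 2s - 15.
Factor s^2 + 2s - 15: two numbers with sum -2 and product -15 are 3 and -5, so s^2 + 2s - 15 = (s - 3)(s + 5).
Hence p(s) = (s - 3) (s + 5), with roots -5, 3.
At least one eigenvalue has non-negative real part, so the system is not asymptotically stable.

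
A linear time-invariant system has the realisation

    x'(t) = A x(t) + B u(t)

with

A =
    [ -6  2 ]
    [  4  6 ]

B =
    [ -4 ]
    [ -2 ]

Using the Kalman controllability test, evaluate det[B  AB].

152

AB = [[20], [-28]]
Controllability matrix C = [B  AB] = [[-4, 20], [-2, -28]]
det(C) = (-4)·(-28) - 20·(-2) = 112 - (-40) = 152
Since det(C) ≠ 0, rank(C) = 2 and the system is completely controllable.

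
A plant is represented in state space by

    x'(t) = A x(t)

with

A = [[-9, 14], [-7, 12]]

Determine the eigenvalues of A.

det(sI - A) = s^2 - (tr A)s + det A, with tr A = (-9) + 12 = 3 and det A = (-9)·12 - 14·(-7) = -108 - (-98) = -10.
So p(s) = det(sI - A) = s^2 - 3s - 10.
Factor s^2 - 3s - 10: two numbers with sum 3 and product -10 are 5 and -2, so s^2 - 3s - 10 = (s - 5)(s + 2).
Hence p(s) = (s - 5) (s + 2), with roots -2, 5.
At least one eigenvalue has non-negative real part, so the system is not asymptotically stable.

-2, 5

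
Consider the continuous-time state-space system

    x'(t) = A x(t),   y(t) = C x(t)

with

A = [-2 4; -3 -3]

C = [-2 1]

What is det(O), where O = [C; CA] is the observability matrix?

CA = [[1, -11]]
Observability matrix O = [C; CA] = [[-2, 1], [1, -11]]
det(O) = (-2)·(-11) - 1·1 = 22 - 1 = 21
Since det(O) ≠ 0, rank(O) = 2 and the system is completely observable.

21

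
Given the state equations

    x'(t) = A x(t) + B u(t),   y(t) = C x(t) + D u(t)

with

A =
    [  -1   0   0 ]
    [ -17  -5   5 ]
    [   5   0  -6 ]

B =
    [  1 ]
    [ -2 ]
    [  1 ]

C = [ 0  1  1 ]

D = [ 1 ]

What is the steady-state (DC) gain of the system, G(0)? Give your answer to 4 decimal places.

-0.8000

G(0) = C(-A)^{-1}B + D = -C A^{-1} B + D.
det A = -30, so A^{-1} = (1/-30)·adj(A) = [[-1, 0, 0], [77/30, -1/5, -1/6], [-5/6, 0, -1/6]]
A^{-1} B = [-1, 14/5, -1]^T
C A^{-1} B = 9/5
G(0) = D - C A^{-1} B = 1 - (9/5) = -4/5 ≈ -0.8000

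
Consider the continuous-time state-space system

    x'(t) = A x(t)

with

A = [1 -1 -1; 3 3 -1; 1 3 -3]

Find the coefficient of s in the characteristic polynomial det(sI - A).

Expand det(sI - A) for the 3×3 matrix.
p(s) = s^3 - s^2 - 2s + 20.
(Check: constant term = det(-A) = (-1)^3 det A = 20; coefficient of s^2 = -tr A = -1.)
The coefficient of s is -2.

-2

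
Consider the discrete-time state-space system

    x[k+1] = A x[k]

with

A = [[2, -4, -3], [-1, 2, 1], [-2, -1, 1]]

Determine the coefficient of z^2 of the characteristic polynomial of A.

Expand det(zI - A) for the 3×3 matrix.
p(z) = z^3 - 5z^2 - z + 5.
(Check: constant term = det(-A) = (-1)^3 det A = 5; coefficient of z^2 = -tr A = -5.)
The coefficient of z^2 is -5.

-5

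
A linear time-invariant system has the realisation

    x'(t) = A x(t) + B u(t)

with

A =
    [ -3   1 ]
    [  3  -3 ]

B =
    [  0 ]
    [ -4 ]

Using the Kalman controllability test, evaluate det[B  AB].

AB = [[-4], [12]]
Controllability matrix C = [B  AB] = [[0, -4], [-4, 12]]
det(C) = 0·12 - (-4)·(-4) = 0 - 16 = -16
Since det(C) ≠ 0, rank(C) = 2 and the system is completely controllable.

-16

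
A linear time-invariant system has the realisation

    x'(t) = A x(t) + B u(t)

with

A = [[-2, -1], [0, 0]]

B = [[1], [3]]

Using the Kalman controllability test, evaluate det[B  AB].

AB = [[-5], [0]]
Controllability matrix C = [B  AB] = [[1, -5], [3, 0]]
det(C) = 1·0 - (-5)·3 = 0 - (-15) = 15
Since det(C) ≠ 0, rank(C) = 2 and the system is completely controllable.

15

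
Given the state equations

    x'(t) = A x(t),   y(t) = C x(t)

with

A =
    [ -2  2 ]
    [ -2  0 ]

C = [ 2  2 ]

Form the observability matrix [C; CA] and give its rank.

2

CA = [[-8, 4]]
Observability matrix O = [C; CA] = [[2, 2], [-8, 4]]
det(O) = 2·4 - 2·(-8) = 8 - (-16) = 24 ≠ 0, so rank(O) = 2.
rank(O) = 2 = n, so the pair (A, C) is completely observable.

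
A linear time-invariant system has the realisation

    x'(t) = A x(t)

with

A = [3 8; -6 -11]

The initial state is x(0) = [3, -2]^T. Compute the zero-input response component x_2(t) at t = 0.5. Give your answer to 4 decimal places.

det(sI - A) = s^2 - (tr A)s + det A, with tr A = 3 + (-11) = -8 and det A = 3·(-11) - 8·(-6) = -33 - (-48) = 15.
So p(s) = det(sI - A) = s^2 + 8s + 15.
Factor s^2 + 8s + 15: two numbers with sum -8 and product 15 are -3 and -5, so s^2 + 8s + 15 = (s + 3)(s + 5).
Hence p(s) = (s + 3) (s + 5), with roots -5, -3.
The eigenvalues -5, -3 are distinct and real, so A is diagonalisable and x(t) = e^{At} x(0) = V diag(e^{λ_i t}) V^{-1} x(0), where the columns of V are the eigenvectors.
λ = -5: A - (-5)I = [[8, 8], [-6, -6]]. Row 1 gives 8·v1 + 8·v2 = 0, so take v_1 = [-1, 1]^T.
λ = -3: A - (-3)I = [[6, 8], [-6, -8]]. Row 1 gives 6·v1 + 8·v2 = 0, so take v_2 = [4, -3]^T.
V = [v_1 v_2] = [[-1, 4], [1, -3]] has det V = -1, so V^{-1} = adj(V)/det V = [[3, 4], [1, 1]].
Modal coordinates z(0) = V^{-1} x(0): 3·3 + 4·(-2) = 1; 1·3 + 1·(-2) = 1; so z(0) = [1, 1]^T.
x_2(t) = Σ_i (v_i)_2 · z_i(0) · e^{λ_i t} (row 2 of V times the modal terms).
x_2(0.5) = 1·1·e^{-5·0.5} + (-3)·1·e^{-3·0.5} = 1·0.082085 + (-3)·0.223130 = -0.5873.

-0.5873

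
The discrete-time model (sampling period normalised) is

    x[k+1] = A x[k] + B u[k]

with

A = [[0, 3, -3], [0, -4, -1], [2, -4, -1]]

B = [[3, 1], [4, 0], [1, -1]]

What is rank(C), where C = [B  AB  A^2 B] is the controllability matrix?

AB = [[9, 3], [-17, 1], [-11, 3]]
A^2B = [[-18, -6], [79, -7], [97, -1]]
Controllability matrix C = [B  AB  A^2B] = [[3, 1, 9, 3, -18, -6], [4, 0, -17, 1, 79, -7], [1, -1, -11, 3, 97, -1]]
Take the 3×3 submatrix of C formed by columns 1, 2, 3: [[3, 1, 9], [4, 0, -17], [1, -1, -11]]. Its determinant is 3·(0·(-11) - (-17)·(-1)) - 1·(4·(-11) - (-17)·1) + 9·(4·(-1) - 0·1) = 3·(-17) - 1·(-27) + 9·(-4) = -60 ≠ 0.
So rank(C) ≥ 3; since C has 3 rows, rank(C) = 3.
rank(C) = 3 = n, so the pair (A, B) is completely controllable.

3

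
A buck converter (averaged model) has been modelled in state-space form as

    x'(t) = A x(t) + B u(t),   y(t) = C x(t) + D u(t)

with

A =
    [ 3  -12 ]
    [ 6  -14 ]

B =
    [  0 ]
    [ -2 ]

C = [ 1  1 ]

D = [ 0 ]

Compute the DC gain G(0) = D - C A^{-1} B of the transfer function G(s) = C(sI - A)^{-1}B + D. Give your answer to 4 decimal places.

1.0000

G(0) = C(-A)^{-1}B + D = -C A^{-1} B + D.
det A = 30, so A^{-1} = (1/30)·adj(A) = [[-7/15, 2/5], [-1/5, 1/10]]
A^{-1} B = [-4/5, -1/5]^T
C A^{-1} B = -1
G(0) = D - C A^{-1} B = 0 - (-1) = 1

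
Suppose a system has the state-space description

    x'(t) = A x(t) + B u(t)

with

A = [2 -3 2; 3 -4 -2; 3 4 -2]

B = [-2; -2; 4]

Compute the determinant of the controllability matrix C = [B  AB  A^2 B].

AB = [[10], [-6], [-22]]
A^2B = [[-6], [98], [50]]
Controllability matrix C = [B  AB  A^2B] = [[-2, 10, -6], [-2, -6, 98], [4, -22, 50]]
Expanding along the first row, det(C) = (-2)·((-6)·50 - 98·(-22)) - 10·((-2)·50 - 98·4) + (-6)·((-2)·(-22) - (-6)·4) = (-2)·1856 - 10·(-492) + (-6)·68 = 800
Since det(C) ≠ 0, rank(C) = 3 and the system is completely controllable.

800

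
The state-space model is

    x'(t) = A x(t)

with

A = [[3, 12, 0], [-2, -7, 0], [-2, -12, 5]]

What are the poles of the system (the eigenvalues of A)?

-3, -1, 5

det(sI - A) = s^3 - (tr A)s^2 + (M11 + M22 + M33)s - det A, where Mii is the 2×2 principal minor of A obtained by deleting row i and column i.
tr A = 3 + (-7) + 5 = 1; M11 = (-7)·5 - 0·(-12) = -35 - 0 = -35; M22 = 3·5 - 0·(-2) = 15 - 0 = 15; M33 = 3·(-7) - 12·(-2) = -21 - (-24) = 3; sum of minors = -17.
det A = 3·((-7)·5 - 0·(-12)) - 12·((-2)·5 - 0·(-2)) + 0·((-2)·(-12) - (-7)·(-2)) = 3·(-35) - 12·(-10) + 0·10 = 15.
So p(s) = det(sI - A) = s^3 - s^2 - 17s - 15.
Rational-root test: any integer root divides -15. Testing small divisors, s = -1 works: p(-1) = -1 + (-1) + 17 + (-15) = 0, so (s + 1) is a factor.
Dividing, p(s) = (s + 1)(s^2 - 2s - 15).
Factor s^2 - 2s - 15: two numbers with sum 2 and product -15 are 5 and -3, so s^2 - 2s - 15 = (s - 5)(s + 3).
Hence p(s) = (s - 5) (s + 1) (s + 3), with roots -3, -1, 5.
At least one eigenvalue has non-negative real part, so the system is not asymptotically stable.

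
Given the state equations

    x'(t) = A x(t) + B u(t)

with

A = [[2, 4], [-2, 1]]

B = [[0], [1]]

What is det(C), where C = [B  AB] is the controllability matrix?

-4

AB = [[4], [1]]
Controllability matrix C = [B  AB] = [[0, 4], [1, 1]]
det(C) = 0·1 - 4·1 = 0 - 4 = -4
Since det(C) ≠ 0, rank(C) = 2 and the system is completely controllable.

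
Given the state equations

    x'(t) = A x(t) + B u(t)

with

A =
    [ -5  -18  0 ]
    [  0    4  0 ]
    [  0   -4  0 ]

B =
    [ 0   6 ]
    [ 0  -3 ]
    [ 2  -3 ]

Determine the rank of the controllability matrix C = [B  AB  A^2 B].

AB = [[0, 24], [0, -12], [0, 12]]
A^2B = [[0, 96], [0, -48], [0, 48]]
Controllability matrix C = [B  AB  A^2B] = [[0, 6, 0, 24, 0, 96], [0, -3, 0, -12, 0, -48], [2, -3, 0, 12, 0, 48]]
The rows r1, r2, r3 of C are linearly dependent: r1 + 2·r2 = 0 (check each entry), so rank(C) ≤ 2.
The 2×2 minor from rows 1, 3, columns 1, 2 is 0·(-3) - 6·2 = 0 - 12 = -12 ≠ 0, so rank(C) = 2.
rank(C) = 2 < n = 3, so the pair (A, B) is not completely controllable.

2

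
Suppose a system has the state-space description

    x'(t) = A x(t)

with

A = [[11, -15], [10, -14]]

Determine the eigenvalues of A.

det(sI - A) = s^2 - (tr A)s + det A, with tr A = 11 + (-14) = -3 and det A = 11·(-14) - (-15)·10 = -154 - (-150) = -4.
So p(s) = det(sI - A) = s^2 + 3s - 4.
Factor s^2 + 3s - 4: two numbers with sum -3 and product -4 are 1 and -4, so s^2 + 3s - 4 = (s - 1)(s + 4).
Hence p(s) = (s - 1) (s + 4), with roots -4, 1.
At least one eigenvalue has non-negative real part, so the system is not asymptotically stable.

-4, 1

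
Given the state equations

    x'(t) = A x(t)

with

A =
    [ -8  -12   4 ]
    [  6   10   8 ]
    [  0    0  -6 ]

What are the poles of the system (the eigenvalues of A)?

-6, -2, 4

det(sI - A) = s^3 - (tr A)s^2 + (M11 + M22 + M33)s - det A, where Mii is the 2×2 principal minor of A obtained by deleting row i and column i.
tr A = (-8) + 10 + (-6) = -4; M11 = 10·(-6) - 8·0 = -60 - 0 = -60; M22 = (-8)·(-6) - 4·0 = 48 - 0 = 48; M33 = (-8)·10 - (-12)·6 = -80 - (-72) = -8; sum of minors = -20.
det A = (-8)·(10·(-6) - 8·0) - (-12)·(6·(-6) - 8·0) + 4·(6·0 - 10·0) = (-8)·(-60) - (-12)·(-36) + 4·0 = 48.
So p(s) = det(sI - A) = s^3 + 4s^2 - 20s - 48.
Rational-root test: any integer root divides -48. Testing small divisors, s = -2 works: p(-2) = -8 + 16 + 40 + (-48) = 0, so (s + 2) is a factor.
Dividing, p(s) = (s + 2)(s^2 + 2s - 24).
Factor s^2 + 2s - 24: two numbers with sum -2 and product -24 are 4 and -6, so s^2 + 2s - 24 = (s - 4)(s + 6).
Hence p(s) = (s - 4) (s + 2) (s + 6), with roots -6, -2, 4.
At least one eigenvalue has non-negative real part, so the system is not asymptotically stable.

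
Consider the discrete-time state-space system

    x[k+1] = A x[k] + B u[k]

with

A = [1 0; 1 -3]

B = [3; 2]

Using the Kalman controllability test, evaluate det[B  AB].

-15

AB = [[3], [-3]]
Controllability matrix C = [B  AB] = [[3, 3], [2, -3]]
det(C) = 3·(-3) - 3·2 = -9 - 6 = -15
Since det(C) ≠ 0, rank(C) = 2 and the system is completely controllable.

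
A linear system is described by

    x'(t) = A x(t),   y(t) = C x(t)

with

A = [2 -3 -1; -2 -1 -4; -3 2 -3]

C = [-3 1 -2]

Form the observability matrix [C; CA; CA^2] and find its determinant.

CA = [[-2, 4, 5]]
CA^2 = [[-27, 12, -29]]
Observability matrix O = [C; CA; CA^2] = [[-3, 1, -2], [-2, 4, 5], [-27, 12, -29]]
Expanding along the first row, det(O) = (-3)·(4·(-29) - 5·12) - 1·((-2)·(-29) - 5·(-27)) + (-2)·((-2)·12 - 4·(-27)) = (-3)·(-176) - 1·193 + (-2)·84 = 167
Since det(O) ≠ 0, rank(O) = 3 and the system is completely observable.

167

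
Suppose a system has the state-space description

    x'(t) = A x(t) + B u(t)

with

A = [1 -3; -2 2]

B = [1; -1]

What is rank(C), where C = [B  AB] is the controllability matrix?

1

AB = [[4], [-4]]
Controllability matrix C = [B  AB] = [[1, 4], [-1, -4]]
Every column of C is a scalar multiple of column 1 = [1, -1] (multipliers 1, 4), so the columns span a one-dimensional space.
C ≠ 0, hence rank(C) = 1.
rank(C) = 1 < n = 2, so the pair (A, B) is not completely controllable.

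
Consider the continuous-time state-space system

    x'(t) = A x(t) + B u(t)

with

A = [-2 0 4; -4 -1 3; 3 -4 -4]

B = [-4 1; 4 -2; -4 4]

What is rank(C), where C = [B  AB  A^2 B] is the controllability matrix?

AB = [[-8, 14], [0, 10], [-12, -5]]
A^2B = [[-32, -48], [-4, -81], [24, 22]]
Controllability matrix C = [B  AB  A^2B] = [[-4, 1, -8, 14, -32, -48], [4, -2, 0, 10, -4, -81], [-4, 4, -12, -5, 24, 22]]
Take the 3×3 submatrix of C formed by columns 1, 2, 3: [[-4, 1, -8], [4, -2, 0], [-4, 4, -12]]. Its determinant is (-4)·((-2)·(-12) - 0·4) - 1·(4·(-12) - 0·(-4)) + (-8)·(4·4 - (-2)·(-4)) = (-4)·24 - 1·(-48) + (-8)·8 = -112 ≠ 0.
So rank(C) ≥ 3; since C has 3 rows, rank(C) = 3.
rank(C) = 3 = n, so the pair (A, B) is completely controllable.

3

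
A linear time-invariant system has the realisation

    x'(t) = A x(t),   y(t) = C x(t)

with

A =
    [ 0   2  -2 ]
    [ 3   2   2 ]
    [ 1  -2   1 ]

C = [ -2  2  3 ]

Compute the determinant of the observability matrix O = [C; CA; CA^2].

-950

CA = [[9, -6, 11]]
CA^2 = [[-7, -16, -19]]
Observability matrix O = [C; CA; CA^2] = [[-2, 2, 3], [9, -6, 11], [-7, -16, -19]]
Expanding along the first row, det(O) = (-2)·((-6)·(-19) - 11·(-16)) - 2·(9·(-19) - 11·(-7)) + 3·(9·(-16) - (-6)·(-7)) = (-2)·290 - 2·(-94) + 3·(-186) = -950
Since det(O) ≠ 0, rank(O) = 3 and the system is completely observable.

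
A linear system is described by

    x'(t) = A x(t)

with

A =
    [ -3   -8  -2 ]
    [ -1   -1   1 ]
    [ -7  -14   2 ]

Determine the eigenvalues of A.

det(sI - A) = s^3 - (tr A)s^2 + (M11 + M22 + M33)s - det A, where Mii is the 2×2 principal minor of A obtained by deleting row i and column i.
tr A = (-3) + (-1) + 2 = -2; M11 = (-1)·2 - 1·(-14) = -2 - (-14) = 12; M22 = (-3)·2 - (-2)·(-7) = -6 - 14 = -20; M33 = (-3)·(-1) - (-8)·(-1) = 3 - 8 = -5; sum of minors = -13.
det A = (-3)·((-1)·2 - 1·(-14)) - (-8)·((-1)·2 - 1·(-7)) + (-2)·((-1)·(-14) - (-1)·(-7)) = (-3)·12 - (-8)·5 + (-2)·7 = -10.
So p(s) = det(sI - A) = s^3 + 2s^2 - 13s + 10.
Rational-root test: any integer root divides 10. Testing small divisors, s = 1 works: p(1) = 1 + 2 + (-13) + 10 = 0, so (s - 1) is a factor.
Dividing, p(s) = (s - 1)(s^2 + 3s - 10).
Factor s^2 + 3s - 10: two numbers with sum -3 and product -10 are 2 and -5, so s^2 + 3s - 10 = (s - 2)(s + 5).
Hence p(s) = (s - 2) (s - 1) (s + 5), with roots -5, 1, 2.
At least one eigenvalue has non-negative real part, so the system is not asymptotically stable.

-5, 1, 2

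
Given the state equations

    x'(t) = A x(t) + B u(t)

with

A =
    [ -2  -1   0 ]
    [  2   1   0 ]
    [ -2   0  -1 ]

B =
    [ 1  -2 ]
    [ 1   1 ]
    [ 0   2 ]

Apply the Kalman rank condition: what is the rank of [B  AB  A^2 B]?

3

AB = [[-3, 3], [3, -3], [-2, 2]]
A^2B = [[3, -3], [-3, 3], [8, -8]]
Controllability matrix C = [B  AB  A^2B] = [[1, -2, -3, 3, 3, -3], [1, 1, 3, -3, -3, 3], [0, 2, -2, 2, 8, -8]]
Take the 3×3 submatrix of C formed by columns 1, 2, 3: [[1, -2, -3], [1, 1, 3], [0, 2, -2]]. Its determinant is 1·(1·(-2) - 3·2) - (-2)·(1·(-2) - 3·0) + (-3)·(1·2 - 1·0) = 1·(-8) - (-2)·(-2) + (-3)·2 = -18 ≠ 0.
So rank(C) ≥ 3; since C has 3 rows, rank(C) = 3.
rank(C) = 3 = n, so the pair (A, B) is completely controllable.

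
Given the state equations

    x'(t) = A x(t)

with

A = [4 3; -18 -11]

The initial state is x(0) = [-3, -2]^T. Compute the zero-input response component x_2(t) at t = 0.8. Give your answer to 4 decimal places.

det(sI - A) = s^2 - (tr A)s + det A, with tr A = 4 + (-11) = -7 and det A = 4·(-11) - 3·(-18) = -44 - (-54) = 10.
So p(s) = det(sI - A) = s^2 + 7s + 10.
Factor s^2 + 7s + 10: two numbers with sum -7 and product 10 are -2 and -5, so s^2 + 7s + 10 = (s + 2)(s + 5).
Hence p(s) = (s + 2) (s + 5), with roots -5, -2.
The eigenvalues -5, -2 are distinct and real, so A is diagonalisable and x(t) = e^{At} x(0) = V diag(e^{λ_i t}) V^{-1} x(0), where the columns of V are the eigenvectors.
λ = -5: A - (-5)I = [[9, 3], [-18, -6]]. Row 1 gives 9·v1 + 3·v2 = 0, so take v_1 = [1, -3]^T.
λ = -2: A - (-2)I = [[6, 3], [-18, -9]]. Row 1 gives 6·v1 + 3·v2 = 0, so take v_2 = [1, -2]^T.
V = [v_1 v_2] = [[1, 1], [-3, -2]] has det V = 1, so V^{-1} = adj(V)/det V = [[-2, -1], [3, 1]].
Modal coordinates z(0) = V^{-1} x(0): (-2)·(-3) + (-1)·(-2) = 8; 3·(-3) + 1·(-2) = -11; so z(0) = [8, -11]^T.
x_2(t) = Σ_i (v_i)_2 · z_i(0) · e^{λ_i t} (row 2 of V times the modal terms).
x_2(0.8) = (-3)·8·e^{-5·0.8} + (-2)·(-11)·e^{-2·0.8} = (-24)·0.01831564 + 22·0.20189652 = 4.0021.

4.0021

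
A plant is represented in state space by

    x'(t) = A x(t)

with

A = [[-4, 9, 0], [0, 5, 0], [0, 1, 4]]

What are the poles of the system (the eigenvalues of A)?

-4, 4, 5

det(sI - A) = s^3 - (tr A)s^2 + (M11 + M22 + M33)s - det A, where Mii is the 2×2 principal minor of A obtained by deleting row i and column i.
tr A = (-4) + 5 + 4 = 5; M11 = 5·4 - 0·1 = 20 - 0 = 20; M22 = (-4)·4 - 0·0 = -16 - 0 = -16; M33 = (-4)·5 - 9·0 = -20 - 0 = -20; sum of minors = -16.
det A = (-4)·(5·4 - 0·1) - 9·(0·4 - 0·0) + 0·(0·1 - 5·0) = (-4)·20 - 9·0 + 0·0 = -80.
So p(s) = det(sI - A) = s^3 - 5s^2 - 16s + 80.
Rational-root test: any integer root divides 80. Testing small divisors, s = -4 works: p(-4) = -64 + (-80) + 64 + 80 = 0, so (s + 4) is a factor.
Dividing, p(s) = (s + 4)(s^2 - 9s + 20).
Factor s^2 - 9s + 20: two numbers with sum 9 and product 20 are 5 and 4, so s^2 - 9s + 20 = (s - 5)(s - 4).
Hence p(s) = (s - 5) (s - 4) (s + 4), with roots -4, 4, 5.
At least one eigenvalue has non-negative real part, so the system is not asymptotically stable.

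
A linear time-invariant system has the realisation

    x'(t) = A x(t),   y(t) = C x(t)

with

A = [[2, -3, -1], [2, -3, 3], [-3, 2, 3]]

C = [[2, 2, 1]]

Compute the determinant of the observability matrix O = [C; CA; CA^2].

CA = [[5, -10, 7]]
CA^2 = [[-31, 29, -14]]
Observability matrix O = [C; CA; CA^2] = [[2, 2, 1], [5, -10, 7], [-31, 29, -14]]
Expanding along the first row, det(O) = 2·((-10)·(-14) - 7·29) - 2·(5·(-14) - 7·(-31)) + 1·(5·29 - (-10)·(-31)) = 2·(-63) - 2·147 + 1·(-165) = -585
Since det(O) ≠ 0, rank(O) = 3 and the system is completely observable.

-585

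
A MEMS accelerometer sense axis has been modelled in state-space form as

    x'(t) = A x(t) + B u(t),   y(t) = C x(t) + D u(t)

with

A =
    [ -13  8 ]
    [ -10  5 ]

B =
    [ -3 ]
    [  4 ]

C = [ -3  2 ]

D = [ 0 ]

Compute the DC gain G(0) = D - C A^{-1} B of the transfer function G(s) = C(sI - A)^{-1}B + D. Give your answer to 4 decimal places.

1.5333

G(0) = C(-A)^{-1}B + D = -C A^{-1} B + D.
det A = 15, so A^{-1} = (1/15)·adj(A) = [[1/3, -8/15], [2/3, -13/15]]
A^{-1} B = [-47/15, -82/15]^T
C A^{-1} B = -23/15
G(0) = D - C A^{-1} B = 0 - (-23/15) = 23/15 ≈ 1.5333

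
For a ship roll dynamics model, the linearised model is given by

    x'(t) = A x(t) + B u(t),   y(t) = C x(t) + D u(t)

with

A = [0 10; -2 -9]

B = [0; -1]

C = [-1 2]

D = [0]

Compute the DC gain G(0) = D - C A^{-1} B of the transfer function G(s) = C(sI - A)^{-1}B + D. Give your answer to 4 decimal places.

0.5000

G(0) = C(-A)^{-1}B + D = -C A^{-1} B + D.
det A = 20, so A^{-1} = (1/20)·adj(A) = [[-9/20, -1/2], [1/10, 0]]
A^{-1} B = [1/2, 0]^T
C A^{-1} B = -1/2
G(0) = D - C A^{-1} B = 0 - (-1/2) = 1/2 ≈ 0.5000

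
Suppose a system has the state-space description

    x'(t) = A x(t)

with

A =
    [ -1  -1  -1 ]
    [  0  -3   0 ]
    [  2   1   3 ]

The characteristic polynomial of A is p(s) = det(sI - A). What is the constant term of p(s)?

-3

Expand det(sI - A) for the 3×3 matrix.
p(s) = s^3 + s^2 - 7s - 3.
(Check: constant term = det(-A) = (-1)^3 det A = -3; coefficient of s^2 = -tr A = 1.)
The constant term is -3.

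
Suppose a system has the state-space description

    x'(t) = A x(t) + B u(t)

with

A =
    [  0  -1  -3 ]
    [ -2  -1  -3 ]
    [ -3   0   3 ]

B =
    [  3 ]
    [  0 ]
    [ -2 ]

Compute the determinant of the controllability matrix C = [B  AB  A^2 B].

AB = [[6], [0], [-15]]
A^2B = [[45], [33], [-63]]
Controllability matrix C = [B  AB  A^2B] = [[3, 6, 45], [0, 0, 33], [-2, -15, -63]]
Expanding along the first row, det(C) = 3·(0·(-63) - 33·(-15)) - 6·(0·(-63) - 33·(-2)) + 45·(0·(-15) - 0·(-2)) = 3·495 - 6·66 + 45·0 = 1089
Since det(C) ≠ 0, rank(C) = 3 and the system is completely controllable.

1089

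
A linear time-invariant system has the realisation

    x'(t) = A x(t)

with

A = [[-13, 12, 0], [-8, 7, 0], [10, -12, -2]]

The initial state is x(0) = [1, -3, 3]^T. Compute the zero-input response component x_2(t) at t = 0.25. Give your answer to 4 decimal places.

-6.2748

det(sI - A) = s^3 - (tr A)s^2 + (M11 + M22 + M33)s - det A, where Mii is the 2×2 principal minor of A obtained by deleting row i and column i.
tr A = (-13) + 7 + (-2) = -8; M11 = 7·(-2) - 0·(-12) = -14 - 0 = -14; M22 = (-13)·(-2) - 0·10 = 26 - 0 = 26; M33 = (-13)·7 - 12·(-8) = -91 - (-96) = 5; sum of minors = 17.
det A = (-13)·(7·(-2) - 0·(-12)) - 12·((-8)·(-2) - 0·10) + 0·((-8)·(-12) - 7·10) = (-13)·(-14) - 12·16 + 0·26 = -10.
So p(s) = det(sI - A) = s^3 + 8s^2 + 17s + 10.
Rational-root test: any integer root divides 10. Testing small divisors, s = -1 works: p(-1) = -1 + 8 + (-17) + 10 = 0, so (s + 1) is a factor.
Dividing, p(s) = (s + 1)(s^2 + 7s + 10).
Factor s^2 + 7s + 10: two numbers with sum -7 and product 10 are -2 and -5, so s^2 + 7s + 10 = (s + 2)(s + 5).
Hence p(s) = (s + 1) (s + 2) (s + 5), with roots -5, -2, -1.
The eigenvalues -5, -2, -1 are distinct and real, so A is diagonalisable and x(t) = e^{At} x(0) = V diag(e^{λ_i t}) V^{-1} x(0), where the columns of V are the eigenvectors.
λ = -5: A - (-5)I = [[-8, 12, 0], [-8, 12, 0], [10, -12, 3]]. v must be orthogonal to every row; (row 1) × (row 3) = [36, 24, -24], so take v_1 = [-3, -2, 2]^T.
λ = -2: A - (-2)I = [[-11, 12, 0], [-8, 9, 0], [10, -12, 0]]. v must be orthogonal to every row; (row 1) × (row 2) = [0, 0, -3], so take v_2 = [0, 0, 1]^T.
λ = -1: A - (-1)I = [[-12, 12, 0], [-8, 8, 0], [10, -12, -1]]. v must be orthogonal to every row; (row 1) × (row 3) = [-12, -12, 24], so take v_3 = [-1, -1, 2]^T.
V = [v_1 v_2 v_3] = [[-3, 0, -1], [-2, 0, -1], [2, 1, 2]] has det V = -1, so V^{-1} = adj(V)/det V = [[-1, 1, 0], [-2, 4, 1], [2, -3, 0]].
Modal coordinates z(0) = V^{-1} x(0): (-1)·1 + 1·(-3) + 0·3 = -4; (-2)·1 + 4·(-3) + 1·3 = -11; 2·1 + (-3)·(-3) + 0·3 = 11; so z(0) = [-4, -11, 11]^T.
x_2(t) = Σ_i (v_i)_2 · z_i(0) · e^{λ_i t} (row 2 of V times the modal terms).
x_2(0.25) = (-2)·(-4)·e^{-5·0.25} + 0·(-11)·e^{-2·0.25} + (-1)·11·e^{-1·0.25} = 8·0.286505 + 0·0.606531 + (-11)·0.778801 = -6.2748.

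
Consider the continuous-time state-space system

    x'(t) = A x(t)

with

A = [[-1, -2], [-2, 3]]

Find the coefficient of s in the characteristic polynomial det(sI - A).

For a 2×2 matrix, det(sI - A) = s^2 - (tr A)s + det A.
tr A = 2, det A = -7.
So p(s) = s^2 - 2s - 7.
The coefficient of s is -2.

-2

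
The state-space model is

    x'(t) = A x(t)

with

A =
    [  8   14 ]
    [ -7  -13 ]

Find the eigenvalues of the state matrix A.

det(sI - A) = s^2 - (tr A)s + det A, with tr A = 8 + (-13) = -5 and det A = 8·(-13) - 14·(-7) = -104 - (-98) = -6.
So p(s) = det(sI - A) = s^2 + 5s - 6.
Factor s^2 + 5s - 6: two numbers with sum -5 and product -6 are 1 and -6, so s^2 + 5s - 6 = (s - 1)(s + 6).
Hence p(s) = (s - 1) (s + 6), with roots -6, 1.
At least one eigenvalue has non-negative real part, so the system is not asymptotically stable.

-6, 1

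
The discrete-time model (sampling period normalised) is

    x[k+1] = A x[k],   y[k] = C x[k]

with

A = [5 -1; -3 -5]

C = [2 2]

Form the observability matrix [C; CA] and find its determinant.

CA = [[4, -12]]
Observability matrix O = [C; CA] = [[2, 2], [4, -12]]
det(O) = 2·(-12) - 2·4 = -24 - 8 = -32
Since det(O) ≠ 0, rank(O) = 2 and the system is completely observable.

-32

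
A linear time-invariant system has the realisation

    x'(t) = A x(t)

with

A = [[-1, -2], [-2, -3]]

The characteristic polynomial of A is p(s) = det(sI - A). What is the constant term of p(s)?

For a 2×2 matrix, det(sI - A) = s^2 - (tr A)s + det A.
tr A = -4, det A = -1.
So p(s) = s^2 + 4s - 1.
The constant term is -1.

-1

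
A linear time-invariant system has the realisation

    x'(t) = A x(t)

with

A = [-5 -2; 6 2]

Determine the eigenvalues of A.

det(sI - A) = s^2 - (tr A)s + det A, with tr A = (-5) + 2 = -3 and det A = (-5)·2 - (-2)·6 = -10 - (-12) = 2.
So p(s) = det(sI - A) = s^2 + 3s + 2.
Factor s^2 + 3s + 2: two numbers with sum -3 and product 2 are -1 and -2, so s^2 + 3s + 2 = (s + 1)(s + 2).
Hence p(s) = (s + 1) (s + 2), with roots -2, -1.
All eigenvalues have negative real part, so the system is asymptotically stable.

-2, -1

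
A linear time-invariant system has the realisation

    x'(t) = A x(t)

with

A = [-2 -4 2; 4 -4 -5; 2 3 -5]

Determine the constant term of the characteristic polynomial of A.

70

Expand det(sI - A) for the 3×3 matrix.
p(s) = s^3 + 11s^2 + 65s + 70.
(Check: constant term = det(-A) = (-1)^3 det A = 70; coefficient of s^2 = -tr A = 11.)
The constant term is 70.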